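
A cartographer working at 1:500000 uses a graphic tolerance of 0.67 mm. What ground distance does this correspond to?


ground = 0.67 mm * 500000 / 1000 = 335.0 m

335.0 m


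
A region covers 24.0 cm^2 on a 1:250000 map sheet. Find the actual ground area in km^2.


ground_area = 24.0 * (250000/100)^2 = 150000000.0 m^2 = 150.0 km^2

150.0 km^2


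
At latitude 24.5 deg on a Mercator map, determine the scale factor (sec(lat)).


SF = 1 / cos(24.5) = 1 / 0.909961 = 1.099

1.099


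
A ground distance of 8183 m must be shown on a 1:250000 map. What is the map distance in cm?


map_cm = 8183 * 100 / 250000 = 3.2732 cm ≈ 3.27 cm

3.27 cm


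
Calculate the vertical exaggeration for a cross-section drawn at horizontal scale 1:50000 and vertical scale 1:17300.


VE = horizontal_scale / vertical_scale = 50000 / 17300 ≈ 2.9

2.9x


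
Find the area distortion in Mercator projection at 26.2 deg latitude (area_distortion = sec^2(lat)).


area_distortion = 1/cos^2(26.2) = 1.242

1.242


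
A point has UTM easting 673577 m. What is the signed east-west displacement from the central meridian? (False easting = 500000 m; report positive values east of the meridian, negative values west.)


displacement = 673577 - 500000 = 173577 m

173577 m


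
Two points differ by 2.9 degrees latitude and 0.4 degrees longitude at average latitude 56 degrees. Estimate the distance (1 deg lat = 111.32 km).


dlat_km = 2.9 * 111.32 = 322.828
dlon_km = 0.4 * 111.32 * cos(56) ≈ 24.9
dist = sqrt(322.828^2 + 24.9^2) ≈ 323.8 km

323.8 km


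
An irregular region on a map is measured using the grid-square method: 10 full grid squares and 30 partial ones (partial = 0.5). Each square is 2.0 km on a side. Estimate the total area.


effective squares = 10 + 30 * 0.5 = 25.0
area = 25.0 * 4.0 = 100.0 km^2

100.0 km^2


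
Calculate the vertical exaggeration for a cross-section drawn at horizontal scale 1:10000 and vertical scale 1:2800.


VE = horizontal_scale / vertical_scale = 10000 / 2800 ≈ 3.6

3.6x


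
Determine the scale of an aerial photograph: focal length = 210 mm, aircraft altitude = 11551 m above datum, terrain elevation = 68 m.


scale = f / (H - h) = 210 mm / 11483 m = 210 / 11483000 = 1:54681

1:54681


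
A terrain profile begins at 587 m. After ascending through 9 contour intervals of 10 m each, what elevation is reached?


elevation = 587 + 9 * 10 = 677 m

677 m


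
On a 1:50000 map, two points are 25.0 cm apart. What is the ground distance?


ground = 25.0 cm * 50000 / 100 = 12500.0 m = 12.5 km

12.5 km


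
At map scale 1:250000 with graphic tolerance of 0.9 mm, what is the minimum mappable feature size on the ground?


ground = 0.9 mm * 250000 / 1000 = 225.0 m

225.0 m


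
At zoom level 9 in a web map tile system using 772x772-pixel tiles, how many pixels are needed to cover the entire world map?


tiles per axis = 2^9 = 512
total tiles = 512^2 = 262144
pixels per axis = 512 * 772 = 395264
total pixels = 395264^2 = 156233629696

156233629696 pixels


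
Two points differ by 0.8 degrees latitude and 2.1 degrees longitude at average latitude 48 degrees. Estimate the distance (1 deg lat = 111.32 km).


dlat_km = 0.8 * 111.32 = 89.056
dlon_km = 2.1 * 111.32 * cos(48) ≈ 156.424
dist = sqrt(89.056^2 + 156.424^2) ≈ 180.0 km

180.0 km


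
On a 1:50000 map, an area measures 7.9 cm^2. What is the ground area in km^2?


ground_area = 7.9 * (50000/100)^2 = 1975000.0 m^2 = 1.975 km^2

1.975 km^2


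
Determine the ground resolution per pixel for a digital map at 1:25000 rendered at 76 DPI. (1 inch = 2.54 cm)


pixel_cm = 2.54 / 76 ≈ 0.033421 cm
ground = pixel_cm * 25000 / 100 = 2.54 * 25000 / (76 * 100) = 63500 / 7600 ≈ 8.36 m

8.36 m


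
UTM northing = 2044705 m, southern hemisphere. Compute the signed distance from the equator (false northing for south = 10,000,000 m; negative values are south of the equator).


For southern: actual = 2044705 - 10000000 = -7955295 m

-7955295 m


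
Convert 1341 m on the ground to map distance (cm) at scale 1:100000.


map_cm = 1341 * 100 / 100000 = 1.341 cm ≈ 1.34 cm

1.34 cm


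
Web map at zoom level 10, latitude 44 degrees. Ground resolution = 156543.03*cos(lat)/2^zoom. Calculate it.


res = 156543.03 * cos(44) / 2^10 = 156543.03 * 0.7193398 / 1024 = 109.97 m/pixel

109.97 m/pixel


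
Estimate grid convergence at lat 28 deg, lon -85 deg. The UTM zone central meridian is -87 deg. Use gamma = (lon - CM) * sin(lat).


gamma = (-85 - -87) * sin(28) = 2 * 0.469472 = 0.939 degrees

0.939 degrees


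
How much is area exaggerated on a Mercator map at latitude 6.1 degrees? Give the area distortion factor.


area_distortion = 1/cos^2(6.1) = 1.011

1.011


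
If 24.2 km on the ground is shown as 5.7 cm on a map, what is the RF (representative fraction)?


ground = 24.2 km = 2420000 cm; RF denominator = ground / map = 2420000 / 5.7 ≈ 424561; RF = 1:424561

1:424561


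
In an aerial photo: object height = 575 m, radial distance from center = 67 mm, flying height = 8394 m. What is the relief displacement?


d = h * r / H = 575 * 67 / 8394 = 4.59 mm

4.59 mm


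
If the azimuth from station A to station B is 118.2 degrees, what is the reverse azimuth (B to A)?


back azimuth = (118.2 + 180) mod 360 = 298.2 degrees

298.2 degrees


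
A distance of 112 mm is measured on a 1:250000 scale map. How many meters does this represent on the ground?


ground = 112 mm * 250000 / 1000 = 28000.0 m

28000.0 m


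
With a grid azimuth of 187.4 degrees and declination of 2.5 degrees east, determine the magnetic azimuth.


magnetic azimuth = grid azimuth - declination (east +ve)
mag_az = 187.4 - 2.5 = 184.9 degrees

184.9 degrees


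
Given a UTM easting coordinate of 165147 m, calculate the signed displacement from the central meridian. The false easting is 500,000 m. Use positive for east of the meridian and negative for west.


displacement = 165147 - 500000 = -334853 m

-334853 m


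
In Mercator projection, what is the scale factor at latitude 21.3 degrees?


SF = 1 / cos(21.3) = 1 / 0.931691 = 1.073

1.073


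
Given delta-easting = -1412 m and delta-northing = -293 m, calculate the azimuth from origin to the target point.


az = atan2(-1412, -293) = -101.7 deg
adjusted to 0-360: 258.3 degrees

258.3 degrees


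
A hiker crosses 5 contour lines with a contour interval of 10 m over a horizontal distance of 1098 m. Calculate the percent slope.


elevation change = 5 * 10 = 50 m
slope = 50 / 1098 * 100 = 4.6%

4.6%


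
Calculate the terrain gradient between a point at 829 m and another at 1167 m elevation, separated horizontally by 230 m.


gradient = (1167 - 829) / 230 = 338 / 230 = 1.4696

1.4696


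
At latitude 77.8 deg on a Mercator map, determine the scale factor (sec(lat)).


SF = 1 / cos(77.8) = 1 / 0.211325 = 4.732

4.732


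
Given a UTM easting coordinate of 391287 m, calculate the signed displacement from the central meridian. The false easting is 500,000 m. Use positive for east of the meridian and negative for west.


displacement = 391287 - 500000 = -108713 m

-108713 m


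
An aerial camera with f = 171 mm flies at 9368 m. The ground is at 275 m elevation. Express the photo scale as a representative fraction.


scale = f / (H - h) = 171 mm / 9093 m = 171 / 9093000 = 1:53175

1:53175


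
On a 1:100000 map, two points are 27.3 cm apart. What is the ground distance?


ground = 27.3 cm * 100000 / 100 = 27300.0 m = 27.3 km

27.3 km


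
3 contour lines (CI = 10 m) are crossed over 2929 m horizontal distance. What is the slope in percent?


elevation change = 3 * 10 = 30 m
slope = 30 / 2929 * 100 = 1.0%

1.0%


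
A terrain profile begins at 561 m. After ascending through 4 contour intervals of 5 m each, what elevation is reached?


elevation = 561 + 4 * 5 = 581 m

581 m


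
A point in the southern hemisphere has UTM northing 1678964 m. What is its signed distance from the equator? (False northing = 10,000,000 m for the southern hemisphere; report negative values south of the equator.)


For southern: actual = 1678964 - 10000000 = -8321036 m

-8321036 m


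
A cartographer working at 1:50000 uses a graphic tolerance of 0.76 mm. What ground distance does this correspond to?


ground = 0.76 mm * 50000 / 1000 = 38.0 m

38.0 m


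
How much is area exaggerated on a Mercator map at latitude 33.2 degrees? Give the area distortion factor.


area_distortion = 1/cos^2(33.2) = 1.428

1.428


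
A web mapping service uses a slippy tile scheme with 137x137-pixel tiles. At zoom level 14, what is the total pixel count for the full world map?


tiles per axis = 2^14 = 16384
total tiles = 16384^2 = 268435456
pixels per axis = 16384 * 137 = 2244608
total pixels = 2244608^2 = 5038265073664

5038265073664 pixels


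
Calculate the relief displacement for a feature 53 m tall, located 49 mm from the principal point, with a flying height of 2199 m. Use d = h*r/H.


d = h * r / H = 53 * 49 / 2199 = 1.18 mm

1.18 mm


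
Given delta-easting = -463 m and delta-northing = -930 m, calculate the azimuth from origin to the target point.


az = atan2(-463, -930) = -153.5 deg
adjusted to 0-360: 206.5 degrees

206.5 degrees


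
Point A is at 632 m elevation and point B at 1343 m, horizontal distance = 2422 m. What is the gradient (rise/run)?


gradient = (1343 - 632) / 2422 = 711 / 2422 = 0.2936

0.2936


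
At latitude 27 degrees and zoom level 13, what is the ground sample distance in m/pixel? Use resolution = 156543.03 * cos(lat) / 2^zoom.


res = 156543.03 * cos(27) / 2^13 = 156543.03 * 0.89100652 / 8192 = 17.03 m/pixel

17.03 m/pixel


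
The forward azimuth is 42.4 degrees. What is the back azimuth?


back azimuth = (42.4 + 180) mod 360 = 222.4 degrees

222.4 degrees


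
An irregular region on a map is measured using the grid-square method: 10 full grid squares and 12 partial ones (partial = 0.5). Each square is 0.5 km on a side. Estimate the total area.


effective squares = 10 + 12 * 0.5 = 16.0
area = 16.0 * 0.25 = 4.0 km^2

4.0 km^2


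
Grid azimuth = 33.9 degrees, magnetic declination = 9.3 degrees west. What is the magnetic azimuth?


magnetic azimuth = grid azimuth - declination (east +ve)
mag_az = 33.9 - -9.3 = 43.2 degrees

43.2 degrees


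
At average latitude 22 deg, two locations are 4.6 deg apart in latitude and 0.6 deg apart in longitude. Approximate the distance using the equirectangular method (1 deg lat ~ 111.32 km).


dlat_km = 4.6 * 111.32 = 512.072
dlon_km = 0.6 * 111.32 * cos(22) ≈ 61.928
dist = sqrt(512.072^2 + 61.928^2) ≈ 515.8 km

515.8 km


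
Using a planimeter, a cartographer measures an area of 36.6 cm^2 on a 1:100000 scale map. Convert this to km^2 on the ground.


ground_area = 36.6 * (100000/100)^2 = 36600000.0 m^2 = 36.6 km^2

36.6 km^2


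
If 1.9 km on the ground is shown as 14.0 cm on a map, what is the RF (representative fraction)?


ground = 1.9 km = 190000 cm; RF denominator = ground / map = 190000 / 14.0 ≈ 13571; RF = 1:13571

1:13571


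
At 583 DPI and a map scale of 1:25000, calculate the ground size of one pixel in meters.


pixel_cm = 2.54 / 583 ≈ 0.004357 cm
ground = pixel_cm * 25000 / 100 = 2.54 * 25000 / (583 * 100) = 63500 / 58300 ≈ 1.09 m

1.09 m


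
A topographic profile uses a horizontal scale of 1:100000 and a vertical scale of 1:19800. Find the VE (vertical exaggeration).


VE = horizontal_scale / vertical_scale = 100000 / 19800 ≈ 5.1

5.1x


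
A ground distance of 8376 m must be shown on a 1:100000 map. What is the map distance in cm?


map_cm = 8376 * 100 / 100000 = 8.376 cm ≈ 8.38 cm

8.38 cm


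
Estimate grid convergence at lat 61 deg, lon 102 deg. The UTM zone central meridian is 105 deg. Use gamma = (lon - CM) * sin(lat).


gamma = (102 - 105) * sin(61) = -3 * 0.87462 = -2.624 degrees

-2.624 degrees


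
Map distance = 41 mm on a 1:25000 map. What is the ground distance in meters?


ground = 41 mm * 25000 / 1000 = 1025.0 m

1025.0 m


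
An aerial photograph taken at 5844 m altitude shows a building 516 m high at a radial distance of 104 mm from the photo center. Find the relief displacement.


d = h * r / H = 516 * 104 / 5844 = 9.18 mm

9.18 mm


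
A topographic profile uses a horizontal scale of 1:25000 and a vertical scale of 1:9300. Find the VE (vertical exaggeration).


VE = horizontal_scale / vertical_scale = 25000 / 9300 ≈ 2.7

2.7x


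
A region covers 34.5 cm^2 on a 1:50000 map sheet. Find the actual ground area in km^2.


ground_area = 34.5 * (50000/100)^2 = 8625000.0 m^2 = 8.625 km^2

8.625 km^2


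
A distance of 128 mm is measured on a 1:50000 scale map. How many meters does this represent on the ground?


ground = 128 mm * 50000 / 1000 = 6400.0 m

6400.0 m


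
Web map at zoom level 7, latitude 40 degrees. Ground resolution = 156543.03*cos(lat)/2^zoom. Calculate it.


res = 156543.03 * cos(40) / 2^7 = 156543.03 * 0.76604444 / 128 = 936.87 m/pixel

936.87 m/pixel


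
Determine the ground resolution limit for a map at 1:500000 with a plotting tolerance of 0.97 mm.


ground = 0.97 mm * 500000 / 1000 = 485.0 m

485.0 m


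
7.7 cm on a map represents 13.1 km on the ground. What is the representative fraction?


ground = 13.1 km = 1310000 cm; RF denominator = ground / map = 1310000 / 7.7 ≈ 170130; RF = 1:170130

1:170130


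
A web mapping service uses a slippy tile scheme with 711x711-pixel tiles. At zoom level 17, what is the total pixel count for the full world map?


tiles per axis = 2^17 = 131072
total tiles = 131072^2 = 17179869184
pixels per axis = 131072 * 711 = 93192192
total pixels = 93192192^2 = 8684784649764864

8684784649764864 pixels


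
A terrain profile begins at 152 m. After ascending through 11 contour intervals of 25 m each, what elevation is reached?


elevation = 152 + 11 * 25 = 427 m

427 m


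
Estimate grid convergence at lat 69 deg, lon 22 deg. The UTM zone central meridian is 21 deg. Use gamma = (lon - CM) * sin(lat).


gamma = (22 - 21) * sin(69) = 1 * 0.93358 = 0.934 degrees

0.934 degrees


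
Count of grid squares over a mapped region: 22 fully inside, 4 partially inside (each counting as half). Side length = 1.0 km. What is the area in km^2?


effective squares = 22 + 4 * 0.5 = 24.0
area = 24.0 * 1.0 = 24.0 km^2

24.0 km^2


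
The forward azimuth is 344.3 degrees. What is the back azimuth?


back azimuth = (344.3 + 180) mod 360 = 164.3 degrees

164.3 degrees


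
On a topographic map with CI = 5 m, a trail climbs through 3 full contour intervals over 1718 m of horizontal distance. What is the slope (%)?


elevation change = 3 * 5 = 15 m
slope = 15 / 1718 * 100 = 0.9%

0.9%


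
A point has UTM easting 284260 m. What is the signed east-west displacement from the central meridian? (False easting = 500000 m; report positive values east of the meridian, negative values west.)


displacement = 284260 - 500000 = -215740 m

-215740 m


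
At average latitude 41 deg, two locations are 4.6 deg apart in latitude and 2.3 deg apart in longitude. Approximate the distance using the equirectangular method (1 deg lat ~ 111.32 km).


dlat_km = 4.6 * 111.32 = 512.072
dlon_km = 2.3 * 111.32 * cos(41) ≈ 193.233
dist = sqrt(512.072^2 + 193.233^2) ≈ 547.3 km

547.3 km


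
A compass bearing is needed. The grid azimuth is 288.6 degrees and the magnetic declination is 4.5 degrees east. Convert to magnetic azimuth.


magnetic azimuth = grid azimuth - declination (east +ve)
mag_az = 288.6 - 4.5 = 284.1 degrees

284.1 degrees


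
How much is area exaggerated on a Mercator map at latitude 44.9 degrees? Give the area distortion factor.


area_distortion = 1/cos^2(44.9) = 1.993

1.993


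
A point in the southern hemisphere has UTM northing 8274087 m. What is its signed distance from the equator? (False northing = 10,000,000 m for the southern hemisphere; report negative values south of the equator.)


For southern: actual = 8274087 - 10000000 = -1725913 m

-1725913 m


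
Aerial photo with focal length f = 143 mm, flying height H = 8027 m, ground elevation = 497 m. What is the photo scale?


scale = f / (H - h) = 143 mm / 7530 m = 143 / 7530000 = 1:52657

1:52657


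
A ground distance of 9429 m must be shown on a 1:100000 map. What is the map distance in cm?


map_cm = 9429 * 100 / 100000 = 9.429 cm ≈ 9.43 cm

9.43 cm


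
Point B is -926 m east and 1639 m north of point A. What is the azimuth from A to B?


az = atan2(-926, 1639) = -29.5 deg
adjusted to 0-360: 330.5 degrees

330.5 degrees


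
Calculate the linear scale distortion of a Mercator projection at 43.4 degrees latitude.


SF = 1 / cos(43.4) = 1 / 0.726575 = 1.376

1.376


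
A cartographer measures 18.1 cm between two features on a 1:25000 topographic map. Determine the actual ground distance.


ground = 18.1 cm * 25000 / 100 = 4525.0 m = 4.525 km

4.525 km


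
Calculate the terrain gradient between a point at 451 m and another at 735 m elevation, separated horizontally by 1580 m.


gradient = (735 - 451) / 1580 = 284 / 1580 = 0.1797

0.1797


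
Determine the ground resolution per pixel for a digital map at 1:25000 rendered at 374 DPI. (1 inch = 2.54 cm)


pixel_cm = 2.54 / 374 ≈ 0.006791 cm
ground = pixel_cm * 25000 / 100 = 2.54 * 25000 / (374 * 100) = 63500 / 37400 ≈ 1.7 m

1.7 m


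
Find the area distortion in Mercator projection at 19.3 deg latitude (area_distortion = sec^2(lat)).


area_distortion = 1/cos^2(19.3) = 1.123

1.123


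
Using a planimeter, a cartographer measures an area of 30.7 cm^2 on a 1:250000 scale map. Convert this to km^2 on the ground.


ground_area = 30.7 * (250000/100)^2 = 191875000.0 m^2 = 191.875 km^2

191.875 km^2


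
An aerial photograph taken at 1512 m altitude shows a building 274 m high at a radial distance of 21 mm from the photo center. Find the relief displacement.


d = h * r / H = 274 * 21 / 1512 = 3.81 mm

3.81 mm


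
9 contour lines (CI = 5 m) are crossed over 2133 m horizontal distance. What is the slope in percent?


elevation change = 9 * 5 = 45 m
slope = 45 / 2133 * 100 = 2.1%

2.1%


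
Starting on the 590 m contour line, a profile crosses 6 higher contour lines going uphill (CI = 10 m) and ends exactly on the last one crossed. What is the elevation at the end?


elevation = 590 + 6 * 10 = 650 m

650 m


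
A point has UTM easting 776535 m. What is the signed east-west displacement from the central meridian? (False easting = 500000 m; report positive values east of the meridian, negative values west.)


displacement = 776535 - 500000 = 276535 m

276535 m


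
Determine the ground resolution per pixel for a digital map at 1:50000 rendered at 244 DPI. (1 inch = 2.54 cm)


pixel_cm = 2.54 / 244 ≈ 0.01041 cm
ground = pixel_cm * 50000 / 100 = 2.54 * 50000 / (244 * 100) = 127000 / 24400 ≈ 5.2 m

5.2 m


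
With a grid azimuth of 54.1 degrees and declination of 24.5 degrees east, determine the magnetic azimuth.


magnetic azimuth = grid azimuth - declination (east +ve)
mag_az = 54.1 - 24.5 = 29.6 degrees

29.6 degrees


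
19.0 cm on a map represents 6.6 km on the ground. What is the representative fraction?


ground = 6.6 km = 660000 cm; RF denominator = ground / map = 660000 / 19.0 ≈ 34737; RF = 1:34737

1:34737


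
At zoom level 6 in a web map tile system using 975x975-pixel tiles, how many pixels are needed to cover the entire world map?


tiles per axis = 2^6 = 64
total tiles = 64^2 = 4096
pixels per axis = 64 * 975 = 62400
total pixels = 62400^2 = 3893760000

3893760000 pixels


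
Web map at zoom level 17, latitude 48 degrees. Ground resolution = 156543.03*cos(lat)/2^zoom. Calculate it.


res = 156543.03 * cos(48) / 2^17 = 156543.03 * 0.66913061 / 131072 = 0.8 m/pixel

0.8 m/pixel


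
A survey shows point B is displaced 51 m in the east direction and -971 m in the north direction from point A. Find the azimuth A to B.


az = atan2(51, -971) = 177.0 deg
adjusted to 0-360: 177.0 degrees

177.0 degrees


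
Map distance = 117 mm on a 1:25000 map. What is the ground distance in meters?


ground = 117 mm * 25000 / 1000 = 2925.0 m

2925.0 m


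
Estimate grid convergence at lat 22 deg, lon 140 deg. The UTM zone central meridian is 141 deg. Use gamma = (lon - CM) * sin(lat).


gamma = (140 - 141) * sin(22) = -1 * 0.374607 = -0.375 degrees

-0.375 degrees


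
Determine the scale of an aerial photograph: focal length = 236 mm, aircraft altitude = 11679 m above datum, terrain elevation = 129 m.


scale = f / (H - h) = 236 mm / 11550 m = 236 / 11550000 = 1:48941

1:48941


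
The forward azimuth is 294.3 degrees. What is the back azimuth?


back azimuth = (294.3 + 180) mod 360 = 114.3 degrees

114.3 degrees


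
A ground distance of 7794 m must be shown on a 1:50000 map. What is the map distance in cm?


map_cm = 7794 * 100 / 50000 = 15.588 cm ≈ 15.59 cm

15.59 cm


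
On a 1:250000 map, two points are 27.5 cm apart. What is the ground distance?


ground = 27.5 cm * 250000 / 100 = 68750.0 m = 68.75 km

68.75 km


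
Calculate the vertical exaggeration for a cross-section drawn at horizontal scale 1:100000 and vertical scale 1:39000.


VE = horizontal_scale / vertical_scale = 100000 / 39000 ≈ 2.6

2.6x


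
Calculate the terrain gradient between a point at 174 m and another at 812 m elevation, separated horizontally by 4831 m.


gradient = (812 - 174) / 4831 = 638 / 4831 = 0.1321

0.1321


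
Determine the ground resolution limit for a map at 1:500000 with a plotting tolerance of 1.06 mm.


ground = 1.06 mm * 500000 / 1000 = 530.0 m

530.0 m


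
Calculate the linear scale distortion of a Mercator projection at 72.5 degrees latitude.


SF = 1 / cos(72.5) = 1 / 0.300706 = 3.326

3.326


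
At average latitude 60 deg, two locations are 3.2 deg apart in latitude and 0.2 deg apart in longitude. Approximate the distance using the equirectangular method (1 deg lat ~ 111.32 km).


dlat_km = 3.2 * 111.32 = 356.224
dlon_km = 0.2 * 111.32 * cos(60) ≈ 11.132
dist = sqrt(356.224^2 + 11.132^2) ≈ 356.4 km

356.4 km


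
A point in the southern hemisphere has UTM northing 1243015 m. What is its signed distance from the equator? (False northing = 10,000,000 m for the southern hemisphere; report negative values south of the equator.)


For southern: actual = 1243015 - 10000000 = -8756985 m

-8756985 m


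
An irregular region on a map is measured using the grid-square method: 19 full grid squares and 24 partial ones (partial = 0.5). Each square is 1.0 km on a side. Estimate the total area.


effective squares = 19 + 24 * 0.5 = 31.0
area = 31.0 * 1.0 = 31.0 km^2

31.0 km^2


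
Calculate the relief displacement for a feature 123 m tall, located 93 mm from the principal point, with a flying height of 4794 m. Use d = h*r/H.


d = h * r / H = 123 * 93 / 4794 = 2.39 mm

2.39 mm


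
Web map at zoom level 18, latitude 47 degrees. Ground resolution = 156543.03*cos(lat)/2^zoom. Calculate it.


res = 156543.03 * cos(47) / 2^18 = 156543.03 * 0.68199836 / 262144 = 0.41 m/pixel

0.41 m/pixel


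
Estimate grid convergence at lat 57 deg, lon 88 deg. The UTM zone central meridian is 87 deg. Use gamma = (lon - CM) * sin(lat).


gamma = (88 - 87) * sin(57) = 1 * 0.838671 = 0.839 degrees

0.839 degrees


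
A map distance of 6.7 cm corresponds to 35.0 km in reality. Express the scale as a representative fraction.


ground = 35.0 km = 3500000 cm; RF denominator = ground / map = 3500000 / 6.7 ≈ 522388; RF = 1:522388

1:522388


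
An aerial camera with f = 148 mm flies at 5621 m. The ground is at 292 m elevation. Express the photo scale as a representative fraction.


scale = f / (H - h) = 148 mm / 5329 m = 148 / 5329000 = 1:36007

1:36007


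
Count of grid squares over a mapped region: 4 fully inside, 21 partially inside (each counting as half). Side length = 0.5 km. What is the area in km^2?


effective squares = 4 + 21 * 0.5 = 14.5
area = 14.5 * 0.25 = 3.625 km^2

3.625 km^2


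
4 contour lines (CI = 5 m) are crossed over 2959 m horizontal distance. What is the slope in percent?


elevation change = 4 * 5 = 20 m
slope = 20 / 2959 * 100 = 0.7%

0.7%


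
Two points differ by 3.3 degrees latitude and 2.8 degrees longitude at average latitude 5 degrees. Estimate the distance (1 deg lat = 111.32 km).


dlat_km = 3.3 * 111.32 = 367.356
dlon_km = 2.8 * 111.32 * cos(5) ≈ 310.51
dist = sqrt(367.356^2 + 310.51^2) ≈ 481.0 km

481.0 km


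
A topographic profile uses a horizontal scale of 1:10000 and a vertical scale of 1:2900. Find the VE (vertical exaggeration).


VE = horizontal_scale / vertical_scale = 10000 / 2900 ≈ 3.4

3.4x


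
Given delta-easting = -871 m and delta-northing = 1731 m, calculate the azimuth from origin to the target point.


az = atan2(-871, 1731) = -26.7 deg
adjusted to 0-360: 333.3 degrees

333.3 degrees


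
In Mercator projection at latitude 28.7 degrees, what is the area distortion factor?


area_distortion = 1/cos^2(28.7) = 1.3

1.3


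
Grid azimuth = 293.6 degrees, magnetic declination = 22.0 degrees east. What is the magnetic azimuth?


magnetic azimuth = grid azimuth - declination (east +ve)
mag_az = 293.6 - 22.0 = 271.6 degrees

271.6 degrees


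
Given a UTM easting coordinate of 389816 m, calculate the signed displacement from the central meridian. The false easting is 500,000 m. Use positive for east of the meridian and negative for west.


displacement = 389816 - 500000 = -110184 m

-110184 m


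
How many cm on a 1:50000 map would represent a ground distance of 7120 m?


map_cm = 7120 * 100 / 50000 = 14.24 cm

14.24 cm


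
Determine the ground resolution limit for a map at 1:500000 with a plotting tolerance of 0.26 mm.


ground = 0.26 mm * 500000 / 1000 = 130.0 m

130.0 m


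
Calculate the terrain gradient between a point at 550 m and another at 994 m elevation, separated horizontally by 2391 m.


gradient = (994 - 550) / 2391 = 444 / 2391 = 0.1857

0.1857


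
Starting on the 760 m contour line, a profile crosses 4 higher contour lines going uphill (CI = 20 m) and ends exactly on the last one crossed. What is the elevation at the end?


elevation = 760 + 4 * 20 = 840 m

840 m


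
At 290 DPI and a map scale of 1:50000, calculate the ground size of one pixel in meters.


pixel_cm = 2.54 / 290 ≈ 0.008759 cm
ground = pixel_cm * 50000 / 100 = 2.54 * 50000 / (290 * 100) = 127000 / 29000 ≈ 4.38 m

4.38 m


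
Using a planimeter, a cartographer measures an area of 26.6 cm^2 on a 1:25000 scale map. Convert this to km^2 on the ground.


ground_area = 26.6 * (25000/100)^2 = 1662500.0 m^2 = 1.6625 km^2 ≈ 1.663 km^2

1.663 km^2


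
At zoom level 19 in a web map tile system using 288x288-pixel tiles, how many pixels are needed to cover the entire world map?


tiles per axis = 2^19 = 524288
total tiles = 524288^2 = 274877906944
pixels per axis = 524288 * 288 = 150994944
total pixels = 150994944^2 = 22799473113563136

22799473113563136 pixels


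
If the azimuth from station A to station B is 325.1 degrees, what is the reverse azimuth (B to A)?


back azimuth = (325.1 + 180) mod 360 = 145.1 degrees

145.1 degrees


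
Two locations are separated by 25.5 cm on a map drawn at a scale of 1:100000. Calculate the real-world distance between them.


ground = 25.5 cm * 100000 / 100 = 25500.0 m = 25.5 km

25.5 km


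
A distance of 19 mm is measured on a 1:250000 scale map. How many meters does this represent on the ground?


ground = 19 mm * 250000 / 1000 = 4750.0 m

4750.0 m


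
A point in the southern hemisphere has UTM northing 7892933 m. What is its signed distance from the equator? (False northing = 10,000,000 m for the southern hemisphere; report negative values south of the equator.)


For southern: actual = 7892933 - 10000000 = -2107067 m

-2107067 m


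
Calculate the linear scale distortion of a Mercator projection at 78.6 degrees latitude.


SF = 1 / cos(78.6) = 1 / 0.197657 = 5.059

5.059


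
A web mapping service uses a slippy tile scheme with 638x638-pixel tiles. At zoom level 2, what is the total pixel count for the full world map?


tiles per axis = 2^2 = 4
total tiles = 4^2 = 16
pixels per axis = 4 * 638 = 2552
total pixels = 2552^2 = 6512704

6512704 pixels


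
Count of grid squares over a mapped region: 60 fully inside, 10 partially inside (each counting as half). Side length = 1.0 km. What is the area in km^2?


effective squares = 60 + 10 * 0.5 = 65.0
area = 65.0 * 1.0 = 65.0 km^2

65.0 km^2


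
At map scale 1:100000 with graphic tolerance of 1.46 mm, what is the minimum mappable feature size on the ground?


ground = 1.46 mm * 100000 / 1000 = 146.0 m

146.0 m


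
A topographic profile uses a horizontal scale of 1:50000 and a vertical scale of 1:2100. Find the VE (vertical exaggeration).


VE = horizontal_scale / vertical_scale = 50000 / 2100 ≈ 23.8

23.8x


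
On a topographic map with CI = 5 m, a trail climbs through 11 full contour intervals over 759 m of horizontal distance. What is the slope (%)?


elevation change = 11 * 5 = 55 m
slope = 55 / 759 * 100 = 7.2%

7.2%


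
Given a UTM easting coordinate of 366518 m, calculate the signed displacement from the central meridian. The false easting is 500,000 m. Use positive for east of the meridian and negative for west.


displacement = 366518 - 500000 = -133482 m

-133482 m


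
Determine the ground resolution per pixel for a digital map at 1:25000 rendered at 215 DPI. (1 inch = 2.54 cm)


pixel_cm = 2.54 / 215 ≈ 0.011814 cm
ground = pixel_cm * 25000 / 100 = 2.54 * 25000 / (215 * 100) = 63500 / 21500 ≈ 2.95 m

2.95 m


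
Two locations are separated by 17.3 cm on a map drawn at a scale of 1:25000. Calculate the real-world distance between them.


ground = 17.3 cm * 25000 / 100 = 4325.0 m = 4.325 km

4.325 km


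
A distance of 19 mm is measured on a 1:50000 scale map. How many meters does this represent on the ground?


ground = 19 mm * 50000 / 1000 = 950.0 m

950.0 m


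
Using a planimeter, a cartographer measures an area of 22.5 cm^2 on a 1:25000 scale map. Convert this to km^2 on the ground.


ground_area = 22.5 * (25000/100)^2 = 1406250.0 m^2 = 1.40625 km^2 ≈ 1.406 km^2

1.406 km^2


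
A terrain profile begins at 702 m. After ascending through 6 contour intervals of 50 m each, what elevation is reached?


elevation = 702 + 6 * 50 = 1002 m

1002 m


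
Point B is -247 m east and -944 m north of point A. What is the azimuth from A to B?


az = atan2(-247, -944) = -165.3 deg
adjusted to 0-360: 194.7 degrees

194.7 degrees


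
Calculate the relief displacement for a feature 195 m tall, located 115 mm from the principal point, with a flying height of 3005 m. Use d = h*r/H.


d = h * r / H = 195 * 115 / 3005 = 7.46 mm

7.46 mm


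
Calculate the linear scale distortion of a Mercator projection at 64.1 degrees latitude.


SF = 1 / cos(64.1) = 1 / 0.436802 = 2.289

2.289


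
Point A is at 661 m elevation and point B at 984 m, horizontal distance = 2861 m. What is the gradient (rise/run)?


gradient = (984 - 661) / 2861 = 323 / 2861 = 0.1129

0.1129


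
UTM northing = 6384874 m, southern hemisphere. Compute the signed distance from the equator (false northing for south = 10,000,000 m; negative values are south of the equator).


For southern: actual = 6384874 - 10000000 = -3615126 m

-3615126 m


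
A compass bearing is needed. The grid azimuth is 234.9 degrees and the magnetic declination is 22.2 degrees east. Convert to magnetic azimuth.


magnetic azimuth = grid azimuth - declination (east +ve)
mag_az = 234.9 - 22.2 = 212.7 degrees

212.7 degrees


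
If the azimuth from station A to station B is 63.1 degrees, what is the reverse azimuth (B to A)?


back azimuth = (63.1 + 180) mod 360 = 243.1 degrees

243.1 degrees


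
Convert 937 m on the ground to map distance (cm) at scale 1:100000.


map_cm = 937 * 100 / 100000 = 0.937 cm ≈ 0.94 cm

0.94 cm


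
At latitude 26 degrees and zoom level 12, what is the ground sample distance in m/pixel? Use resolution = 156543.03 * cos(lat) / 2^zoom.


res = 156543.03 * cos(26) / 2^12 = 156543.03 * 0.89879405 / 4096 = 34.35 m/pixel

34.35 m/pixel


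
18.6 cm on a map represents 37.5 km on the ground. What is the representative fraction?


ground = 37.5 km = 3750000 cm; RF denominator = ground / map = 3750000 / 18.6 ≈ 201613; RF = 1:201613

1:201613


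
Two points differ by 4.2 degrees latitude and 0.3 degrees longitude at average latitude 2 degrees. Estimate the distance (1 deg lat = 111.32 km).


dlat_km = 4.2 * 111.32 = 467.544
dlon_km = 0.3 * 111.32 * cos(2) ≈ 33.376
dist = sqrt(467.544^2 + 33.376^2) ≈ 468.7 km

468.7 km


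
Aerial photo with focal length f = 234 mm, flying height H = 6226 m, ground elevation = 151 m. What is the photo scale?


scale = f / (H - h) = 234 mm / 6075 m = 234 / 6075000 = 1:25962

1:25962


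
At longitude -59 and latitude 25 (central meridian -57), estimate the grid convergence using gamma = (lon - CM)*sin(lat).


gamma = (-59 - -57) * sin(25) = -2 * 0.422618 = -0.845 degrees

-0.845 degrees


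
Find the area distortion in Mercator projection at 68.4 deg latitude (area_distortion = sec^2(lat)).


area_distortion = 1/cos^2(68.4) = 7.379

7.379


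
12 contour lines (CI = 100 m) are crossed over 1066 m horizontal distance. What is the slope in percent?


elevation change = 12 * 100 = 1200 m
slope = 1200 / 1066 * 100 = 112.6%

112.6%


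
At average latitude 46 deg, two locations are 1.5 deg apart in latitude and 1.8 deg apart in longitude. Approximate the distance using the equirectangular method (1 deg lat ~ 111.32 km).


dlat_km = 1.5 * 111.32 = 166.98
dlon_km = 1.8 * 111.32 * cos(46) ≈ 139.193
dist = sqrt(166.98^2 + 139.193^2) ≈ 217.4 km

217.4 km


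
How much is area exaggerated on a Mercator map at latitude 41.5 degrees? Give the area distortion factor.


area_distortion = 1/cos^2(41.5) = 1.783

1.783


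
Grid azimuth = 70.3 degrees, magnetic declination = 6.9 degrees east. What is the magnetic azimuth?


magnetic azimuth = grid azimuth - declination (east +ve)
mag_az = 70.3 - 6.9 = 63.4 degrees

63.4 degrees


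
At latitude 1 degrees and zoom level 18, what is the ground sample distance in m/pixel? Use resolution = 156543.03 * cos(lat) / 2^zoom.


res = 156543.03 * cos(1) / 2^18 = 156543.03 * 0.9998477 / 262144 = 0.6 m/pixel

0.6 m/pixel


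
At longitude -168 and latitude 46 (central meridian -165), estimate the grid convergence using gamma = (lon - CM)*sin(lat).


gamma = (-168 - -165) * sin(46) = -3 * 0.71934 = -2.158 degrees

-2.158 degrees


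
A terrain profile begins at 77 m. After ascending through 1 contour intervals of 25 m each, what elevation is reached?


elevation = 77 + 1 * 25 = 102 m

102 m


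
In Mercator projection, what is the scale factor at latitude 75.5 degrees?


SF = 1 / cos(75.5) = 1 / 0.25038 = 3.994

3.994


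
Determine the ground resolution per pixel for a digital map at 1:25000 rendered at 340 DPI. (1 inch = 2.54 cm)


pixel_cm = 2.54 / 340 ≈ 0.007471 cm
ground = pixel_cm * 25000 / 100 = 2.54 * 25000 / (340 * 100) = 63500 / 34000 ≈ 1.87 m

1.87 m


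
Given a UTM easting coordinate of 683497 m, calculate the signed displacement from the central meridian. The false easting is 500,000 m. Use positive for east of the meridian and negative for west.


displacement = 683497 - 500000 = 183497 m

183497 m


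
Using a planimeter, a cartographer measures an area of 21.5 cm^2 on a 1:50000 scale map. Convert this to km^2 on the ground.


ground_area = 21.5 * (50000/100)^2 = 5375000.0 m^2 = 5.375 km^2

5.375 km^2


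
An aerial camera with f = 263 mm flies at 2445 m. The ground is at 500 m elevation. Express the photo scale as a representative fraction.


scale = f / (H - h) = 263 mm / 1945 m = 263 / 1945000 = 1:7395

1:7395


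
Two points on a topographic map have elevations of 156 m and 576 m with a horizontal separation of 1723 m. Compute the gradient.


gradient = (576 - 156) / 1723 = 420 / 1723 = 0.2438

0.2438


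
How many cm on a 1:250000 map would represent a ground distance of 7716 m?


map_cm = 7716 * 100 / 250000 = 3.0864 cm ≈ 3.09 cm

3.09 cm


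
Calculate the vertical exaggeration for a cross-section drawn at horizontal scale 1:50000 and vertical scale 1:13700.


VE = horizontal_scale / vertical_scale = 50000 / 13700 ≈ 3.6

3.6x


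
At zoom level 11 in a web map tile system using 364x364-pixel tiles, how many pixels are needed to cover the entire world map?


tiles per axis = 2^11 = 2048
total tiles = 2048^2 = 4194304
pixels per axis = 2048 * 364 = 745472
total pixels = 745472^2 = 555728502784

555728502784 pixels


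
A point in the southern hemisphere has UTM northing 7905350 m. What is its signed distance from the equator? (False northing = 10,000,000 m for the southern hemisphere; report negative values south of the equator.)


For southern: actual = 7905350 - 10000000 = -2094650 m

-2094650 m


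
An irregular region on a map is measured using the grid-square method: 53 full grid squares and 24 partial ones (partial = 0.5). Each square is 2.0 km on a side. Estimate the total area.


effective squares = 53 + 24 * 0.5 = 65.0
area = 65.0 * 4.0 = 260.0 km^2

260.0 km^2


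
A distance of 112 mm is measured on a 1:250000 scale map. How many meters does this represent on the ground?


ground = 112 mm * 250000 / 1000 = 28000.0 m

28000.0 m


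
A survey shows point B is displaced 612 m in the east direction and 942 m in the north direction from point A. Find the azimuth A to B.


az = atan2(612, 942) = 33.0 deg
adjusted to 0-360: 33.0 degrees

33.0 degrees


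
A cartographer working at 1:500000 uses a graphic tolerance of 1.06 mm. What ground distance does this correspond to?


ground = 1.06 mm * 500000 / 1000 = 530.0 m

530.0 m


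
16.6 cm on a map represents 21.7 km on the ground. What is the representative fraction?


ground = 21.7 km = 2170000 cm; RF denominator = ground / map = 2170000 / 16.6 ≈ 130723; RF = 1:130723

1:130723


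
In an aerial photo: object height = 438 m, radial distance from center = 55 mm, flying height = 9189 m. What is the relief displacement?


d = h * r / H = 438 * 55 / 9189 = 2.62 mm

2.62 mm


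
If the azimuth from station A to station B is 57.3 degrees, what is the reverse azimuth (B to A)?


back azimuth = (57.3 + 180) mod 360 = 237.3 degrees

237.3 degrees


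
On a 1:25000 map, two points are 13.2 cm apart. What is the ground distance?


ground = 13.2 cm * 25000 / 100 = 3300.0 m = 3.3 km

3.3 km


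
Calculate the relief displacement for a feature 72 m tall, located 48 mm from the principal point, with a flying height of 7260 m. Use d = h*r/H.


d = h * r / H = 72 * 48 / 7260 = 0.48 mm

0.48 mm


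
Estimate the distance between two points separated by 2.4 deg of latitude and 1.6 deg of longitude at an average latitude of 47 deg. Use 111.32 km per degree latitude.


dlat_km = 2.4 * 111.32 = 267.168
dlon_km = 1.6 * 111.32 * cos(47) ≈ 121.472
dist = sqrt(267.168^2 + 121.472^2) ≈ 293.5 km

293.5 km


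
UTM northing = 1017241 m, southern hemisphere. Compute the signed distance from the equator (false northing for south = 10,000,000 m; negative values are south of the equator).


For southern: actual = 1017241 - 10000000 = -8982759 m

-8982759 m
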